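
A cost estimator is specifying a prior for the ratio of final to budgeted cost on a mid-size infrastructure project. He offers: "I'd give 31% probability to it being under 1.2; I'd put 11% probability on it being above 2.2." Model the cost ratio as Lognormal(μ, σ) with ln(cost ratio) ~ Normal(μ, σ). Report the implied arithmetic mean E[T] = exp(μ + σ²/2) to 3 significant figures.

If T ~ Lognormal(μ,σ) then ln T ~ Normal(μ,σ), so the p-quantile of ln T is μ + z_p·σ.
ln(1.2) = 0.1823 and ln(2.2) = 0.7885; z_{0.31} = -0.4959, z_{0.89} = 1.227.
σ = (0.7885 − 0.1823)/(1.227 − (-0.4959)) = 0.352.
μ = 0.1823 − (-0.4959)·0.352 = 0.357.
E[T] = exp(μ + σ²/2) = exp(0.357 + 0.0619) = 1.52.

E[T] ≈ 1.52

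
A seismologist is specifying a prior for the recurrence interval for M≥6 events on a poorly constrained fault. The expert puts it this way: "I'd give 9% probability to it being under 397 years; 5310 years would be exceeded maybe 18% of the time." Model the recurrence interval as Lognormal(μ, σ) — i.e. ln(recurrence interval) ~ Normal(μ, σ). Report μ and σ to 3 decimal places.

μ ≈ 7.525, σ ≈ 1.150

If T ~ Lognormal(μ,σ) then ln T ~ Normal(μ,σ), so the p-quantile of ln T is μ + z_p·σ.
ln(397) = 5.984 and ln(5310) = 8.577; z_{0.09} = -1.341, z_{0.82} = 0.9154.
σ = (8.577 − 5.984)/(0.9154 − (-1.341)) = 1.150.
μ = 5.984 − (-1.341)·1.150 = 7.525.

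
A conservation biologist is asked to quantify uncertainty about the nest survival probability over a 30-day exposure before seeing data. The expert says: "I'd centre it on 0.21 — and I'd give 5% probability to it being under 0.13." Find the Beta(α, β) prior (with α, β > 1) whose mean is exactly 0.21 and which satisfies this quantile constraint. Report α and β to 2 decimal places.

With mean 0.21 fixed, write α = 0.21s, β = 0.79s where s = α+β.
Need P(θ < 0.13) = 0.05 under Beta(0.21s, 0.79s). Normal approximation: (q−m)/√(m(1−m)/s) ≈ z_{0.05} = -1.64, so s ≈ 0.21·0.79·(-1.64)²/(0.13−0.21)² = 70.1.
At s = 70.1: P(θ<0.13) ≈ 0.037. Adjusting to match 0.05 gives s ≈ 59.99.
So α = 0.21·59.99 ≈ 12.60, β = 0.79·59.99 ≈ 47.40.

α ≈ 12.60, β ≈ 47.40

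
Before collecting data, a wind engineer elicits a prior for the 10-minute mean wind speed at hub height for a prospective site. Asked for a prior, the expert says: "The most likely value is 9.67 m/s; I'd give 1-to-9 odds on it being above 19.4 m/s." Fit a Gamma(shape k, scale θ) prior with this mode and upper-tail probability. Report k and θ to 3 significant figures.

k ≈ 4.96, θ ≈ 2.44

Gamma(k,θ) with k>1 has mode (k−1)θ, so θ = 9.67/(k−1).
Need P(X < 19.4) = 0.9 with θ tied to k this way. Start at k = 2, θ = 9.67: P(X<19.4) ≈ 0.596.
Too low — raise k to concentrate. Iterating converges to k ≈ 4.96.
Then θ = 9.67/(4.96−1) ≈ 2.44.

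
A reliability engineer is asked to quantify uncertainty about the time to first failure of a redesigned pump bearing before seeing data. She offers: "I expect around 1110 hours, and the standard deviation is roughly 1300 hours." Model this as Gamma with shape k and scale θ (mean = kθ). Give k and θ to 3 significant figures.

k ≈ 0.729, θ ≈ 1520

For Gamma(k, scale θ): mean = kθ, variance = kθ², so CV = 1/√k.
CV = SD/mean = 1300/1110 = 1.171, hence k = 1/CV² = 0.729.
Then θ = mean/k = 1110/0.729 = 1520.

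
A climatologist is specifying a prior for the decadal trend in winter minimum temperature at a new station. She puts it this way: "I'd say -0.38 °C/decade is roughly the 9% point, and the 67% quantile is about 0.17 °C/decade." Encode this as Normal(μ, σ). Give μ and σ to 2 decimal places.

μ = 0.03, σ = 0.31

The p-quantile of Normal(μ,σ) is μ + z_p·σ, with z_{0.09} = -1.341 and z_{0.67} = 0.4399.
Eliminate σ: μ = (z₂·x₁ − z₁·x₂)/(z₂ − z₁) = (0.4399·-0.38 − (-1.341)·0.17)/1.781 = 0.03.
Then σ = (x₂ − x₁)/(z₂ − z₁) = (0.17 − -0.38)/1.781 = 0.31.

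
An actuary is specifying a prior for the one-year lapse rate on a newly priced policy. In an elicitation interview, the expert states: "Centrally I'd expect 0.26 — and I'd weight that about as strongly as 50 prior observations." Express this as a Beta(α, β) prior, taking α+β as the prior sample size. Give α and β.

α = 13, β = 37

Under the effective-sample-size interpretation, Beta(α, β) has prior mean α/(α+β) and prior sample size α+β.
So α+β = 50 and α/(α+β) = 0.26, giving α = 0.26·50 = 13 and β = 50 − 13 = 37.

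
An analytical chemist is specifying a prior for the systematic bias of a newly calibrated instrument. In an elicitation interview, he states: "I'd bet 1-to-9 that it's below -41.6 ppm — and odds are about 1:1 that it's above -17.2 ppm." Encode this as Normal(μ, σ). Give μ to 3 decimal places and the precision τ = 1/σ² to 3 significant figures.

For Normal(μ,σ), the p-quantile is μ + z_p·σ. Here z_{0.1} = -1.282, z_{0.5} = 0.
So -41.6 = μ − 1.282σ and -17.2 = μ + 0σ.
Subtracting: σ = (-17.2 − -41.6)/(0 − (-1.282)) = 19.039.
Then μ = -41.6 − (-1.282)·19.039 = -17.200.
Precision τ = 1/σ² = 1/19.04² = 0.00276.

μ = -17.200, τ = 0.00276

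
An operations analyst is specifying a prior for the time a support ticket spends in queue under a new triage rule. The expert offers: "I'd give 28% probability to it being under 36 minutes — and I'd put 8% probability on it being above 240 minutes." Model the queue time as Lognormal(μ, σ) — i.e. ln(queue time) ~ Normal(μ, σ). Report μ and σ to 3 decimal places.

μ ≈ 4.140, σ ≈ 0.954

If T ~ Lognormal(μ,σ) then ln T ~ Normal(μ,σ), so the p-quantile of ln T is μ + z_p·σ.
ln(36) = 3.584 and ln(240) = 5.481; z_{0.28} = -0.5828, z_{0.92} = 1.405.
σ = (5.481 − 3.584)/(1.405 − (-0.5828)) = 0.954.
μ = 3.584 − (-0.5828)·0.954 = 4.140.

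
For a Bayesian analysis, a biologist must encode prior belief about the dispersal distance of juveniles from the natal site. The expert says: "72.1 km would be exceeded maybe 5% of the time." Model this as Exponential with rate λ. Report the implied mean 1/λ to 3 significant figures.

P(T > 72.1) = e^(−λ·72.1) = 0.05, so λ = −ln(0.05)/72.1 = 0.0415.
Mean = 1/λ = 24.1 km.

mean ≈ 24.1 km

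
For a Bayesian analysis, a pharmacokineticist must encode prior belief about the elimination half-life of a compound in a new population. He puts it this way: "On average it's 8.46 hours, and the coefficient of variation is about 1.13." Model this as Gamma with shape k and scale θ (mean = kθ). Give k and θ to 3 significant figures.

For Gamma(k, scale θ): mean = kθ, variance = kθ², so CV = 1/√k.
CV = 1.13, hence k = 1/CV² = 0.783.
Then θ = mean/k = 8.46/0.783 = 10.8.

k ≈ 0.783, θ ≈ 10.8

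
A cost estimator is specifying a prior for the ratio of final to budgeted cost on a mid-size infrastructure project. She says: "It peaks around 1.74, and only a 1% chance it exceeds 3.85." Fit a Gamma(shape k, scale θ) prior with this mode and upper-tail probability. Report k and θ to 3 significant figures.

Gamma(k,θ) with k>1 has mode (k−1)θ, so θ = 1.74/(k−1).
Need P(X < 3.85) = 0.99 with θ tied to k this way. Start at k = 2, θ = 1.74: P(X<3.85) ≈ 0.649.
Too low — raise k to concentrate. Iterating converges to k ≈ 8.63.
Then θ = 1.74/(8.63−1) ≈ 0.228.

k ≈ 8.63, θ ≈ 0.228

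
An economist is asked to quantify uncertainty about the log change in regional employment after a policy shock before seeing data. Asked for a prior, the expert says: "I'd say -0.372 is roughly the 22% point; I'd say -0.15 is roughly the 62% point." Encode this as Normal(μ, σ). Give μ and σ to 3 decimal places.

The p-quantile of Normal(μ,σ) is μ + z_p·σ, with z_{0.22} = -0.7722 and z_{0.62} = 0.3055.
Eliminate σ: μ = (z₂·x₁ − z₁·x₂)/(z₂ − z₁) = (0.3055·-0.372 − (-0.7722)·-0.15)/1.078 = -0.213.
Then σ = (x₂ − x₁)/(z₂ − z₁) = (-0.15 − -0.372)/1.078 = 0.206.

μ = -0.213, σ = 0.206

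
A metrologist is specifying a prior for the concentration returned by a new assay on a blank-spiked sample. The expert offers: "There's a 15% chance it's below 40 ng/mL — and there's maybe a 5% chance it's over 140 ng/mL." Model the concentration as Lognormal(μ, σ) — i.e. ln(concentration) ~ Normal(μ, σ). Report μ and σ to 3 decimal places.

If T ~ Lognormal(μ,σ) then ln T ~ Normal(μ,σ), so the p-quantile of ln T is μ + z_p·σ.
ln(40) = 3.689 and ln(140) = 4.942; z_{0.15} = -1.036, z_{0.95} = 1.645.
σ = (4.942 − 3.689)/(1.645 − (-1.036)) = 0.467.
μ = 3.689 − (-1.036)·0.467 = 4.173.

μ ≈ 4.173, σ ≈ 0.467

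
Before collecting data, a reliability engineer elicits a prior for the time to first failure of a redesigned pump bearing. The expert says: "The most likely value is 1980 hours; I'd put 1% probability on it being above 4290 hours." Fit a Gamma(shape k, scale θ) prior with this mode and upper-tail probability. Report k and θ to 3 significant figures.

k ≈ 9.09, θ ≈ 245

Gamma(k,θ) with k>1 has mode (k−1)θ, so θ = 1980/(k−1).
Need P(X < 4290) = 0.99 with θ tied to k this way. Start at k = 2, θ = 1980: P(X<4290) ≈ 0.637.
Too low — raise k to concentrate. Iterating converges to k ≈ 9.09.
Then θ = 1980/(9.09−1) ≈ 245.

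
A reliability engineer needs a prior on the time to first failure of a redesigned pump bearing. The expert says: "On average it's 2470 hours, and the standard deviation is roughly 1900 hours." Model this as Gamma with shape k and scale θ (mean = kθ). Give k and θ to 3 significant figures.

k ≈ 1.69, θ ≈ 1460

For Gamma(k, scale θ): mean = kθ, variance = kθ², so CV = 1/√k.
CV = SD/mean = 1900/2470 = 0.7692, hence k = 1/CV² = 1.69.
Then θ = mean/k = 2470/1.69 = 1460.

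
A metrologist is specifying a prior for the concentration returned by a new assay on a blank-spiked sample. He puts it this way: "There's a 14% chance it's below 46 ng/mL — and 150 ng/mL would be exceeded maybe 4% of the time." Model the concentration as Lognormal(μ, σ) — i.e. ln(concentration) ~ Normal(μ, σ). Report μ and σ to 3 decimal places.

μ ≈ 4.280, σ ≈ 0.418

If T ~ Lognormal(μ,σ) then ln T ~ Normal(μ,σ), so the p-quantile of ln T is μ + z_p·σ.
ln(46) = 3.829 and ln(150) = 5.011; z_{0.14} = -1.08, z_{0.96} = 1.751.
σ = (5.011 − 3.829)/(1.751 − (-1.08)) = 0.418.
μ = 3.829 − (-1.08)·0.418 = 4.280.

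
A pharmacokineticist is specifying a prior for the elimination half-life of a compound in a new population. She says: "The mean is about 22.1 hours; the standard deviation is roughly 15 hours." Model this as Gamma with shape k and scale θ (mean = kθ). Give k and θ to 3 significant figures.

For Gamma(k, scale θ): mean = kθ, variance = kθ², so CV = 1/√k.
CV = SD/mean = 15/22.1 = 0.6787, hence k = 1/CV² = 2.17.
Then θ = mean/k = 22.1/2.17 = 10.2.

k ≈ 2.17, θ ≈ 10.2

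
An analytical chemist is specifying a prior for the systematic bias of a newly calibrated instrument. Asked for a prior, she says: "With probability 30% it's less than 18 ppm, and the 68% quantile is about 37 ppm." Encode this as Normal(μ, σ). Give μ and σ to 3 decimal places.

The p-quantile of Normal(μ,σ) is μ + z_p·σ, with z_{0.3} = -0.5244 and z_{0.68} = 0.4677.
Eliminate σ: μ = (z₂·x₁ − z₁·x₂)/(z₂ − z₁) = (0.4677·18 − (-0.5244)·37)/0.9921 = 28.043.
Then σ = (x₂ − x₁)/(z₂ − z₁) = (37 − 18)/0.9921 = 19.151.

μ = 28.043, σ = 19.151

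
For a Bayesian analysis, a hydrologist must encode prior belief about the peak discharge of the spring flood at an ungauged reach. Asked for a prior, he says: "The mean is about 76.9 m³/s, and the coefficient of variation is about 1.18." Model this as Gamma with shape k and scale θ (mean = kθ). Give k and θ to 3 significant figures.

For Gamma(k, scale θ): mean = kθ, variance = kθ², so CV = 1/√k.
CV = 1.18, hence k = 1/CV² = 0.718.
Then θ = mean/k = 76.9/0.718 = 107.

k ≈ 0.718, θ ≈ 107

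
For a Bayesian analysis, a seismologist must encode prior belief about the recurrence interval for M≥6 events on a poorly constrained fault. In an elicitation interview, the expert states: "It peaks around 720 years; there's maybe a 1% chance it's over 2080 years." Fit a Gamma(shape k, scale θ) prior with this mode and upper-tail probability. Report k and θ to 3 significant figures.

k ≈ 5.04, θ ≈ 178

Gamma(k,θ) with k>1 has mode (k−1)θ, so θ = 720/(k−1).
Need P(X < 2080) = 0.99 with θ tied to k this way. Start at k = 2, θ = 720: P(X<2080) ≈ 0.784.
Too low — raise k to concentrate. Iterating converges to k ≈ 5.04.
Then θ = 720/(5.04−1) ≈ 178.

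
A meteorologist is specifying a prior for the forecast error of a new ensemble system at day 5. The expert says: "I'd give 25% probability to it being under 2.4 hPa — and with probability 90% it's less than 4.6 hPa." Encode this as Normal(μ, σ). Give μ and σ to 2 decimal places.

The p-quantile of Normal(μ,σ) is μ + z_p·σ, with z_{0.25} = -0.6745 and z_{0.9} = 1.282.
Eliminate σ: μ = (z₂·x₁ − z₁·x₂)/(z₂ − z₁) = (1.282·2.4 − (-0.6745)·4.6)/1.956 = 3.16.
Then σ = (x₂ − x₁)/(z₂ − z₁) = (4.6 − 2.4)/1.956 = 1.12.

μ = 3.16, σ = 1.12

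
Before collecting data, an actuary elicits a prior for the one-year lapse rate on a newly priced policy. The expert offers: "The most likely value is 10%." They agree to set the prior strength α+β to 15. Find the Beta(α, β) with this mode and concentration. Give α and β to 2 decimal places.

For α,β > 1 the Beta mode is (α−1)/(α+β−2). With α+β = 15, the mode is (α−1)/13.
Set (α−1)/13 = 0.1 → α = 1 + 0.1·13 = 2.30.
β = 15 − α = 12.70.

α = 2.30, β = 12.70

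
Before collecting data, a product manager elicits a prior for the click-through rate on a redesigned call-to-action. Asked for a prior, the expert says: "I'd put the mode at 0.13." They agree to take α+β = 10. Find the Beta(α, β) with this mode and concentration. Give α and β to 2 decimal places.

For α,β > 1 the Beta mode is (α−1)/(α+β−2). With α+β = 10, the mode is (α−1)/8.
Set (α−1)/8 = 0.13 → α = 1 + 0.13·8 = 2.04.
β = 10 − α = 7.96.

α = 2.04, β = 7.96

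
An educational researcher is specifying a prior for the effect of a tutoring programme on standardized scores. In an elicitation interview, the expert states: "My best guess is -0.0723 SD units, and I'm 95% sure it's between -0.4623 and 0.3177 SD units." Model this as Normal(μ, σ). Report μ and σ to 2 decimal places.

μ = -0.07, σ = 0.20

A symmetric 95% interval runs μ ± z·σ with z = 1.96.
Half-width = 0.39, so σ = 0.39/1.96 = 0.20.
μ is the stated best guess, -0.07.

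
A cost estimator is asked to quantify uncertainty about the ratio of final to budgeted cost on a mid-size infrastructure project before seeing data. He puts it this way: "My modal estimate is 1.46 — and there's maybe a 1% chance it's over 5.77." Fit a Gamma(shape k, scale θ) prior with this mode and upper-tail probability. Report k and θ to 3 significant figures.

Gamma(k,θ) with k>1 has mode (k−1)θ, so θ = 1.46/(k−1).
Need P(X < 5.77) = 0.99 with θ tied to k this way. Start at k = 2, θ = 1.46: P(X<5.77) ≈ 0.905.
Too low — raise k to concentrate. Iterating converges to k ≈ 3.22.
Then θ = 1.46/(3.22−1) ≈ 0.657.

k ≈ 3.22, θ ≈ 0.657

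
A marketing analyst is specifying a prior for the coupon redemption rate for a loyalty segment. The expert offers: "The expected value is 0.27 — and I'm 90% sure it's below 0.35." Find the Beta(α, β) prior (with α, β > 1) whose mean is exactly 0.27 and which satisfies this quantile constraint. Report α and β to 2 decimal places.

α ≈ 14.16, β ≈ 38.29

With mean 0.27 fixed, write α = 0.27s, β = 0.73s where s = α+β.
Need P(θ < 0.35) = 0.9 under Beta(0.27s, 0.73s). Normal approximation: (q−m)/√(m(1−m)/s) ≈ z_{0.9} = 1.28, so s ≈ 0.27·0.73·(1.28)²/(0.35−0.27)² = 50.6.
At s = 50.6: P(θ<0.35) ≈ 0.896. Adjusting to match 0.9 gives s ≈ 52.46.
So α = 0.27·52.46 ≈ 14.16, β = 0.73·52.46 ≈ 38.29.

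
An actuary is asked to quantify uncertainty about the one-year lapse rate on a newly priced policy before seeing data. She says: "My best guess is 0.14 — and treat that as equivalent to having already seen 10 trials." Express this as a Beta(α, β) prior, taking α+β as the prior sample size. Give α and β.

Under the effective-sample-size interpretation, Beta(α, β) has prior mean α/(α+β) and prior sample size α+β.
So α+β = 10 and α/(α+β) = 0.14, giving α = 0.14·10 = 1.4 and β = 10 − 1.4 = 8.6.

α = 1.4, β = 8.6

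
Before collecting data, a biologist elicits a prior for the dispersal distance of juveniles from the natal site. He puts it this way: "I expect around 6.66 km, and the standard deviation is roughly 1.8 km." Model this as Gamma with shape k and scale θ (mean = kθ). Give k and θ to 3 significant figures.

k ≈ 13.7, θ ≈ 0.486

For Gamma(k, scale θ): mean = kθ, variance = kθ², so CV = 1/√k.
CV = SD/mean = 1.8/6.66 = 0.2703, hence k = 1/CV² = 13.7.
Then θ = mean/k = 6.66/13.7 = 0.486.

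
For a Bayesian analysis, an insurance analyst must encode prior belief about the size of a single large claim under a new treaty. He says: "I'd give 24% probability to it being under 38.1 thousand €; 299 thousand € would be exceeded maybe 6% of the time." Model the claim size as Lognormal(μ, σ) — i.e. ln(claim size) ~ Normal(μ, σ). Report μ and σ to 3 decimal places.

If T ~ Lognormal(μ,σ) then ln T ~ Normal(μ,σ), so the p-quantile of ln T is μ + z_p·σ.
ln(38.1) = 3.64 and ln(299) = 5.7; z_{0.24} = -0.7063, z_{0.94} = 1.555.
σ = (5.7 − 3.64)/(1.555 − (-0.7063)) = 0.911.
μ = 3.64 − (-0.7063)·0.911 = 4.284.

μ ≈ 4.284, σ ≈ 0.911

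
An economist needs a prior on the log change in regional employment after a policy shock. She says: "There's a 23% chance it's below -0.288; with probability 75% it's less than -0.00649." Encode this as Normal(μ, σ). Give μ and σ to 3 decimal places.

μ = -0.141, σ = 0.199

For Normal(μ,σ), the p-quantile is μ + z_p·σ. Here z_{0.23} = -0.7388, z_{0.75} = 0.6745.
So -0.288 = μ − 0.7388σ and -0.00649 = μ + 0.6745σ.
Subtracting: σ = (-0.00649 − -0.288)/(0.6745 − (-0.7388)) = 0.199.
Then μ = -0.288 − (-0.7388)·0.199 = -0.141.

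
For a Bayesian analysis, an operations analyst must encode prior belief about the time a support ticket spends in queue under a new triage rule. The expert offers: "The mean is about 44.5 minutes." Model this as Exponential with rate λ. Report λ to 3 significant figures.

λ ≈ 0.0225

Exponential mean = 1/λ, so λ = 1/44.5 = 0.0225.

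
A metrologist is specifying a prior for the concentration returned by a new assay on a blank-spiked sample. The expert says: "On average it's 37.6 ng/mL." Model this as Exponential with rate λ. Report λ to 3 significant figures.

λ ≈ 0.0266

Exponential mean = 1/λ, so λ = 1/37.6 = 0.0266.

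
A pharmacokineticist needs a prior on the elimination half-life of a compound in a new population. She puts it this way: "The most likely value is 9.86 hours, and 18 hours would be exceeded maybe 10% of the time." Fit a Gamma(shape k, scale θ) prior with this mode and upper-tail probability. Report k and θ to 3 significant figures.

Gamma(k,θ) with k>1 has mode (k−1)θ, so θ = 9.86/(k−1).
Need P(X < 18) = 0.9 with θ tied to k this way. Start at k = 2, θ = 9.86: P(X<18) ≈ 0.545.
Too low — raise k to concentrate. Iterating converges to k ≈ 6.26.
Then θ = 9.86/(6.26−1) ≈ 1.87.

k ≈ 6.26, θ ≈ 1.87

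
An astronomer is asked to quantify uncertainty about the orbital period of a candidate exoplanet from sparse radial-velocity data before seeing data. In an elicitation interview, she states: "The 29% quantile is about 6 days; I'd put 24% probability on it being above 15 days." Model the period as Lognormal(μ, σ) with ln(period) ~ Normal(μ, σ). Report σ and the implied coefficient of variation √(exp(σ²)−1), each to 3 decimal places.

If T ~ Lognormal(μ,σ) then ln T ~ Normal(μ,σ), so the p-quantile of ln T is μ + z_p·σ.
ln(6) = 1.792 and ln(15) = 2.708; z_{0.29} = -0.5534, z_{0.76} = 0.7063.
σ = (2.708 − 1.792)/(0.7063 − (-0.5534)) = 0.727.
μ = 1.792 − (-0.5534)·0.727 = 2.194.
CV = √(exp(σ²)−1) = √(exp(0.5291)−1) = 0.835.

σ ≈ 0.727, CV ≈ 0.835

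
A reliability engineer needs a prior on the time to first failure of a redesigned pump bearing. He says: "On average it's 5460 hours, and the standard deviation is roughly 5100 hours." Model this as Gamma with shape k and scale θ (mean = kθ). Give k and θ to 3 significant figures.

k ≈ 1.15, θ ≈ 4760

For Gamma(k, scale θ): mean = kθ, variance = kθ², so CV = 1/√k.
CV = SD/mean = 5100/5460 = 0.9341, hence k = 1/CV² = 1.15.
Then θ = mean/k = 5460/1.15 = 4760.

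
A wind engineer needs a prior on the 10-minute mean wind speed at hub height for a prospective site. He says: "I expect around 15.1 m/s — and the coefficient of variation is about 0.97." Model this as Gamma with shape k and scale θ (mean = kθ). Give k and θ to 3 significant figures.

k ≈ 1.06, θ ≈ 14.2

For Gamma(k, scale θ): mean = kθ, variance = kθ², so CV = 1/√k.
CV = 0.97, hence k = 1/CV² = 1.06.
Then θ = mean/k = 15.1/1.06 = 14.2.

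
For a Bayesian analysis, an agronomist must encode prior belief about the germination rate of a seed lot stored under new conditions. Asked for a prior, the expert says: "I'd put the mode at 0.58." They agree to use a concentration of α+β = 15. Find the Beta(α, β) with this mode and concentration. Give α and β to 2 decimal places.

α = 8.54, β = 6.46

For α,β > 1 the Beta mode is (α−1)/(α+β−2). With α+β = 15, the mode is (α−1)/13.
Set (α−1)/13 = 0.58 → α = 1 + 0.58·13 = 8.54.
β = 15 − α = 6.46.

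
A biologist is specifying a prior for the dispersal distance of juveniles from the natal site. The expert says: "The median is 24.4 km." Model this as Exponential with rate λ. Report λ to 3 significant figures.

λ ≈ 0.0284

Exponential median = ln 2 / λ, so λ = ln 2 / 24.4 = 0.0284.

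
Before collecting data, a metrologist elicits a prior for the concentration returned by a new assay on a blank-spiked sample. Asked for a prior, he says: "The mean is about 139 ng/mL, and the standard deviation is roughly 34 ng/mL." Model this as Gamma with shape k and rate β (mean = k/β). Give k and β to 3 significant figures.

k ≈ 16.7, β ≈ 0.12

For Gamma(k, rate β): mean = k/β, variance = k/β², so CV = 1/√k.
CV = SD/mean = 34/139 = 0.2446, hence k = 1/CV² = 16.7.
Then β = k/mean = 16.7/139 = 0.12.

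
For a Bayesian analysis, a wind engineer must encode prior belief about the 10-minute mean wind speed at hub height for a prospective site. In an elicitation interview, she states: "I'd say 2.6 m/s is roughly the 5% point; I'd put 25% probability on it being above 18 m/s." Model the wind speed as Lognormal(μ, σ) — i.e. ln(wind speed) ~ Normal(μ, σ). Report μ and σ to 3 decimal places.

If T ~ Lognormal(μ,σ) then ln T ~ Normal(μ,σ), so the p-quantile of ln T is μ + z_p·σ.
ln(2.6) = 0.9555 and ln(18) = 2.89; z_{0.05} = -1.645, z_{0.75} = 0.6745.
σ = (2.89 − 0.9555)/(0.6745 − (-1.645)) = 0.834.
μ = 0.9555 − (-1.645)·0.834 = 2.328.

μ ≈ 2.328, σ ≈ 0.834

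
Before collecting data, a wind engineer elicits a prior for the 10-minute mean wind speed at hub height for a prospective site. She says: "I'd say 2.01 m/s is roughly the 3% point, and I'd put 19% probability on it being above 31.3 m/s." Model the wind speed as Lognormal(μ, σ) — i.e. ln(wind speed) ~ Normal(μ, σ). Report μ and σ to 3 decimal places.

μ ≈ 2.570, σ ≈ 0.995

If T ~ Lognormal(μ,σ) then ln T ~ Normal(μ,σ), so the p-quantile of ln T is μ + z_p·σ.
ln(2.01) = 0.6981 and ln(31.3) = 3.444; z_{0.03} = -1.881, z_{0.81} = 0.8779.
σ = (3.444 − 0.6981)/(0.8779 − (-1.881)) = 0.995.
μ = 0.6981 − (-1.881)·0.995 = 2.570.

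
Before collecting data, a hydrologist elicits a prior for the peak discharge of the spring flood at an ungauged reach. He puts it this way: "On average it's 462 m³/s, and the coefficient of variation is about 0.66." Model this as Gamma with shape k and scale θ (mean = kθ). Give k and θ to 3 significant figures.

k ≈ 2.3, θ ≈ 201

For Gamma(k, scale θ): mean = kθ, variance = kθ², so CV = 1/√k.
CV = 0.66, hence k = 1/CV² = 2.3.
Then θ = mean/k = 462/2.3 = 201.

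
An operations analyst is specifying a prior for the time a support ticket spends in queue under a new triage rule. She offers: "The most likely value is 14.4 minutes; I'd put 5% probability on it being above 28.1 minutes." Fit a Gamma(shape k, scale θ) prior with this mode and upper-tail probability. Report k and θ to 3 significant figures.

k ≈ 7.21, θ ≈ 2.32

Gamma(k,θ) with k>1 has mode (k−1)θ, so θ = 14.4/(k−1).
Need P(X < 28.1) = 0.95 with θ tied to k this way. Start at k = 2, θ = 14.4: P(X<28.1) ≈ 0.581.
Too low — raise k to concentrate. Iterating converges to k ≈ 7.21.
Then θ = 14.4/(7.21−1) ≈ 2.32.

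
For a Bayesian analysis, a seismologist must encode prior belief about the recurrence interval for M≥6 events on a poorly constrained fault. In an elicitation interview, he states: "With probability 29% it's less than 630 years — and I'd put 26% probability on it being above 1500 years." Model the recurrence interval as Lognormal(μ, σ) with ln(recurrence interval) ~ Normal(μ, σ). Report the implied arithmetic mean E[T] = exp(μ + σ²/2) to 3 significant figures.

If T ~ Lognormal(μ,σ) then ln T ~ Normal(μ,σ), so the p-quantile of ln T is μ + z_p·σ.
ln(630) = 6.446 and ln(1500) = 7.313; z_{0.29} = -0.5534, z_{0.74} = 0.6433.
σ = (7.313 − 6.446)/(0.6433 − (-0.5534)) = 0.725.
μ = 6.446 − (-0.5534)·0.725 = 6.847.
E[T] = exp(μ + σ²/2) = exp(6.847 + 0.2627) = 1220 years.

E[T] ≈ 1220 years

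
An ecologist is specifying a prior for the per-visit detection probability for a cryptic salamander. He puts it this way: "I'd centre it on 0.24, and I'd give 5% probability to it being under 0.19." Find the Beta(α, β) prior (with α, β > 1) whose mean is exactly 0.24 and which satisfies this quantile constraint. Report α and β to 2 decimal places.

With mean 0.24 fixed, write α = 0.24s, β = 0.76s where s = α+β.
Need P(θ < 0.19) = 0.05 under Beta(0.24s, 0.76s). Normal approximation: (q−m)/√(m(1−m)/s) ≈ z_{0.05} = -1.64, so s ≈ 0.24·0.76·(-1.64)²/(0.19−0.24)² = 197.4.
At s = 197.4: P(θ<0.19) ≈ 0.044. Adjusting to match 0.05 gives s ≈ 184.06.
So α = 0.24·184.06 ≈ 44.17, β = 0.76·184.06 ≈ 139.89.

α ≈ 44.17, β ≈ 139.89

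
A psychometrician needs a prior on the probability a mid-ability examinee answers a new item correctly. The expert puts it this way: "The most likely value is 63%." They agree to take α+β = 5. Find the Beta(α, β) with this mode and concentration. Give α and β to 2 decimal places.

For α,β > 1 the Beta mode is (α−1)/(α+β−2). With α+β = 5, the mode is (α−1)/3.
Set (α−1)/3 = 0.63 → α = 1 + 0.63·3 = 2.89.
β = 5 − α = 2.11.

α = 2.89, β = 2.11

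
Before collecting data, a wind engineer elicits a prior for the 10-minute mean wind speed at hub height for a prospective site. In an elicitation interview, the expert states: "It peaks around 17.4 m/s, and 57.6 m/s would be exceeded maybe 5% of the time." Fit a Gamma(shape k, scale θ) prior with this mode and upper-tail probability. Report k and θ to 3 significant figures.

k ≈ 2.82, θ ≈ 9.56

Gamma(k,θ) with k>1 has mode (k−1)θ, so θ = 17.4/(k−1).
Need P(X < 57.6) = 0.95 with θ tied to k this way. Start at k = 2, θ = 17.4: P(X<57.6) ≈ 0.843.
Too low — raise k to concentrate. Iterating converges to k ≈ 2.82.
Then θ = 17.4/(2.82−1) ≈ 9.56.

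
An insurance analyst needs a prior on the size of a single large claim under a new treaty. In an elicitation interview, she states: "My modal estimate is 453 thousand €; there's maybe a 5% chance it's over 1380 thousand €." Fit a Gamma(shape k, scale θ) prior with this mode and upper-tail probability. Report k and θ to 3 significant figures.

Gamma(k,θ) with k>1 has mode (k−1)θ, so θ = 453/(k−1).
Need P(X < 1380) = 0.95 with θ tied to k this way. Start at k = 2, θ = 453: P(X<1380) ≈ 0.808.
Too low — raise k to concentrate. Iterating converges to k ≈ 3.13.
Then θ = 453/(3.13−1) ≈ 213.

k ≈ 3.13, θ ≈ 213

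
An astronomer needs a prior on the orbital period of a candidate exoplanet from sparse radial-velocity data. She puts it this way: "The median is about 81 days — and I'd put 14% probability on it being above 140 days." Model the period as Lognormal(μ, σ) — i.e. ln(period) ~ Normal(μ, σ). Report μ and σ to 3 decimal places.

If T ~ Lognormal(μ,σ) then ln T ~ Normal(μ,σ), so the p-quantile of ln T is μ + z_p·σ.
ln(81) = 4.394 and ln(140) = 4.942; z_{0.5} = 0, z_{0.86} = 1.08.
σ = (4.942 − 4.394)/(1.08 − (0)) = 0.507.
μ = 4.394 − (0)·0.507 = 4.394.

μ ≈ 4.394, σ ≈ 0.507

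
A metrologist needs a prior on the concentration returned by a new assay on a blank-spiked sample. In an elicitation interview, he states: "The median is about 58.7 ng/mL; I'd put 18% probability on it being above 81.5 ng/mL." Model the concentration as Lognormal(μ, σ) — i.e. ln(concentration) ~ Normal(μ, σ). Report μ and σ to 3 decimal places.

If T ~ Lognormal(μ,σ) then ln T ~ Normal(μ,σ), so the p-quantile of ln T is μ + z_p·σ.
ln(58.7) = 4.072 and ln(81.5) = 4.401; z_{0.5} = 0, z_{0.82} = 0.9154.
σ = (4.401 − 4.072)/(0.9154 − (0)) = 0.359.
μ = 4.072 − (0)·0.359 = 4.072.

μ ≈ 4.072, σ ≈ 0.359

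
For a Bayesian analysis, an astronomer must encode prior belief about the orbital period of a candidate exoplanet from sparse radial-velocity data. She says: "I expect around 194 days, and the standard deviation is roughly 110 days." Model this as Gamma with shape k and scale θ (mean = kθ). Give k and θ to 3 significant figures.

k ≈ 3.11, θ ≈ 62.4

For Gamma(k, scale θ): mean = kθ, variance = kθ², so CV = 1/√k.
CV = SD/mean = 110/194 = 0.567, hence k = 1/CV² = 3.11.
Then θ = mean/k = 194/3.11 = 62.4.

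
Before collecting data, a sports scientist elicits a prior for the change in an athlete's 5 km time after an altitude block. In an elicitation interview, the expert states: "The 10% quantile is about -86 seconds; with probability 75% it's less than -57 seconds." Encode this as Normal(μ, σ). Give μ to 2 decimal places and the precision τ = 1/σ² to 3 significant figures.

μ = -67.00, τ = 0.00455

The p-quantile of Normal(μ,σ) is μ + z_p·σ, with z_{0.1} = -1.282 and z_{0.75} = 0.6745.
Eliminate σ: μ = (z₂·x₁ − z₁·x₂)/(z₂ − z₁) = (0.6745·-86 − (-1.282)·-57)/1.956 = -67.00.
Then σ = (x₂ − x₁)/(z₂ − z₁) = (-57 − -86)/1.956 = 14.83.
Precision τ = 1/σ² = 1/14.83² = 0.00455.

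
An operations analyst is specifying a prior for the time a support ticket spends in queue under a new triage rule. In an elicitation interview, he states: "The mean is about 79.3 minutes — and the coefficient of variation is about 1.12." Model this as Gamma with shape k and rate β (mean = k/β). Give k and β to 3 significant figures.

k ≈ 0.797, β ≈ 0.0101

For Gamma(k, rate β): mean = k/β, variance = k/β², so CV = 1/√k.
CV = 1.12, hence k = 1/CV² = 0.797.
Then β = k/mean = 0.797/79.3 = 0.0101.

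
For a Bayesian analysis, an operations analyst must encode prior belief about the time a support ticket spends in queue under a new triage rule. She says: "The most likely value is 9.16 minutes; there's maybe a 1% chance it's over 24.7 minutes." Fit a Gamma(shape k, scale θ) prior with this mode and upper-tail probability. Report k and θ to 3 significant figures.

Gamma(k,θ) with k>1 has mode (k−1)θ, so θ = 9.16/(k−1).
Need P(X < 24.7) = 0.99 with θ tied to k this way. Start at k = 2, θ = 9.16: P(X<24.7) ≈ 0.751.
Too low — raise k to concentrate. Iterating converges to k ≈ 5.69.
Then θ = 9.16/(5.69−1) ≈ 1.95.

k ≈ 5.69, θ ≈ 1.95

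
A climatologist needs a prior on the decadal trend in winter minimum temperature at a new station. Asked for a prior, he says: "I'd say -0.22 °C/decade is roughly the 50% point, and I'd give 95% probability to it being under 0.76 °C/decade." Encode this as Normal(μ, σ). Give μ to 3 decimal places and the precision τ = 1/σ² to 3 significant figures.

The p-quantile of Normal(μ,σ) is μ + z_p·σ, with z_{0.5} = 0 and z_{0.95} = 1.645.
Eliminate σ: μ = (z₂·x₁ − z₁·x₂)/(z₂ − z₁) = (1.645·-0.22 − (0)·0.76)/1.645 = -0.220.
Then σ = (x₂ − x₁)/(z₂ − z₁) = (0.76 − -0.22)/1.645 = 0.596.
Precision τ = 1/σ² = 1/0.5958² = 2.82.

μ = -0.220, τ = 2.82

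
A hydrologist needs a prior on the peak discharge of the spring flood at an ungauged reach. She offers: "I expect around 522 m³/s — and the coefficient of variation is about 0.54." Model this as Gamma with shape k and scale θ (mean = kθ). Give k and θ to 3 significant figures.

k ≈ 3.43, θ ≈ 152

For Gamma(k, scale θ): mean = kθ, variance = kθ², so CV = 1/√k.
CV = 0.54, hence k = 1/CV² = 3.43.
Then θ = mean/k = 522/3.43 = 152.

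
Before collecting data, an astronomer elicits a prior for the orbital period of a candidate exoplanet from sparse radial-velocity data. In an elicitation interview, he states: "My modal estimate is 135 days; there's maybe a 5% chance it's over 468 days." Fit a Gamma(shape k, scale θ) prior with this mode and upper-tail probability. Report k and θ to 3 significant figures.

Gamma(k,θ) with k>1 has mode (k−1)θ, so θ = 135/(k−1).
Need P(X < 468) = 0.95 with θ tied to k this way. Start at k = 2, θ = 135: P(X<468) ≈ 0.861.
Too low — raise k to concentrate. Iterating converges to k ≈ 2.67.
Then θ = 135/(2.67−1) ≈ 80.7.

k ≈ 2.67, θ ≈ 80.7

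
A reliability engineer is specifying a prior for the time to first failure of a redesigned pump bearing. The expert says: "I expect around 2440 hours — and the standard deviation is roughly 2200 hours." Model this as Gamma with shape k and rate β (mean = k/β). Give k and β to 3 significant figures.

k ≈ 1.23, β ≈ 0.000504

For Gamma(k, rate β): mean = k/β, variance = k/β², so CV = 1/√k.
CV = SD/mean = 2200/2440 = 0.9016, hence k = 1/CV² = 1.23.
Then β = k/mean = 1.23/2440 = 0.000504.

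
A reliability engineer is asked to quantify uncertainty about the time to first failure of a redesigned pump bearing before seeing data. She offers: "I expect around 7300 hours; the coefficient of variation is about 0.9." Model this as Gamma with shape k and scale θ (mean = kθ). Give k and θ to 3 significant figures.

k ≈ 1.23, θ ≈ 5910

For Gamma(k, scale θ): mean = kθ, variance = kθ², so CV = 1/√k.
CV = 0.9, hence k = 1/CV² = 1.23.
Then θ = mean/k = 7300/1.23 = 5910.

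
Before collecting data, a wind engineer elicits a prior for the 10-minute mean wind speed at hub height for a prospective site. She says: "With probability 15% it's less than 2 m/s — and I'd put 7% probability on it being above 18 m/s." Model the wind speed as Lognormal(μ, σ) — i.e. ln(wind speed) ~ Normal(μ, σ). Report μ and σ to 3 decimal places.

μ ≈ 1.600, σ ≈ 0.875

If T ~ Lognormal(μ,σ) then ln T ~ Normal(μ,σ), so the p-quantile of ln T is μ + z_p·σ.
ln(2) = 0.6931 and ln(18) = 2.89; z_{0.15} = -1.036, z_{0.93} = 1.476.
σ = (2.89 − 0.6931)/(1.476 − (-1.036)) = 0.875.
μ = 0.6931 − (-1.036)·0.875 = 1.600.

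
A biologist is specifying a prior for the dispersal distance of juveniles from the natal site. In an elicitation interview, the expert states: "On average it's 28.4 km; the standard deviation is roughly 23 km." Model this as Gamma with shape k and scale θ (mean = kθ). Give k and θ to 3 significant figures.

k ≈ 1.52, θ ≈ 18.6

For Gamma(k, scale θ): mean = kθ, variance = kθ², so CV = 1/√k.
CV = SD/mean = 23/28.4 = 0.8099, hence k = 1/CV² = 1.52.
Then θ = mean/k = 28.4/1.52 = 18.6.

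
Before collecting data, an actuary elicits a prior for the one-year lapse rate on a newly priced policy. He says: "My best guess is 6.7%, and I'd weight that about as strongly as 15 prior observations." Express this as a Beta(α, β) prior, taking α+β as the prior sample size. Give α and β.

Under the effective-sample-size interpretation, Beta(α, β) has prior mean α/(α+β) and prior sample size α+β.
So α+β = 15 and α/(α+β) = 0.067, giving α = 0.067·15 = 1.005 and β = 15 − 1.005 = 13.995.

α = 1.005, β = 13.995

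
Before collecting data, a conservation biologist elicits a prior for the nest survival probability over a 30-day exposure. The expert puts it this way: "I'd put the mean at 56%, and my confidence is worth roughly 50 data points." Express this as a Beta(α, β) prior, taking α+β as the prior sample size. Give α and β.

Under the effective-sample-size interpretation, Beta(α, β) has prior mean α/(α+β) and prior sample size α+β.
So α+β = 50 and α/(α+β) = 0.56, giving α = 0.56·50 = 28 and β = 50 − 28 = 22.

α = 28, β = 22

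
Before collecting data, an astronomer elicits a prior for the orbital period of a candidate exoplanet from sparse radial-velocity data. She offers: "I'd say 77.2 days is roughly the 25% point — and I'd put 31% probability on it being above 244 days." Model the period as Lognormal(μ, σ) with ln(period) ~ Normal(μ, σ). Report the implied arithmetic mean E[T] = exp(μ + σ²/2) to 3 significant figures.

E[T] ≈ 243 days

If T ~ Lognormal(μ,σ) then ln T ~ Normal(μ,σ), so the p-quantile of ln T is μ + z_p·σ.
ln(77.2) = 4.346 and ln(244) = 5.497; z_{0.25} = -0.6745, z_{0.69} = 0.4959.
σ = (5.497 − 4.346)/(0.4959 − (-0.6745)) = 0.983.
μ = 4.346 − (-0.6745)·0.983 = 5.010.
E[T] = exp(μ + σ²/2) = exp(5.010 + 0.4834) = 243 days.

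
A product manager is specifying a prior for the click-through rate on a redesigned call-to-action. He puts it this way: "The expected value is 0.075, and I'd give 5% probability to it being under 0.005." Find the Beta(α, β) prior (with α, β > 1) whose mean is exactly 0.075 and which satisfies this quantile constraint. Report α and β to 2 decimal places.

With mean 0.075 fixed, write α = 0.075s, β = 0.925s where s = α+β.
Need P(θ < 0.005) = 0.05 under Beta(0.075s, 0.925s). Normal approximation: (q−m)/√(m(1−m)/s) ≈ z_{0.05} = -1.64, so s ≈ 0.075·0.925·(-1.64)²/(0.005−0.075)² = 38.3.
At s = 38.3: P(θ<0.005) ≈ 0.001. Adjusting to match 0.05 gives s ≈ 14.43.
So α = 0.075·14.43 ≈ 1.08, β = 0.925·14.43 ≈ 13.35.

α ≈ 1.08, β ≈ 13.35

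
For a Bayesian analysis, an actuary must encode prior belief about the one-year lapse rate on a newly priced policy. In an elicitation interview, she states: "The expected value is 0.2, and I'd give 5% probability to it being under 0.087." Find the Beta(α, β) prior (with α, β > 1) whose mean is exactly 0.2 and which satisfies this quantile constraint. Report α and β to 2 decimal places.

α ≈ 5.12, β ≈ 20.49

With mean 0.2 fixed, write α = 0.2s, β = 0.8s where s = α+β.
Need P(θ < 0.087) = 0.05 under Beta(0.2s, 0.8s). Normal approximation: (q−m)/√(m(1−m)/s) ≈ z_{0.05} = -1.64, so s ≈ 0.2·0.8·(-1.64)²/(0.087−0.2)² = 33.9.
At s = 33.9: P(θ<0.087) ≈ 0.027. Adjusting to match 0.05 gives s ≈ 25.61.
So α = 0.2·25.61 ≈ 5.12, β = 0.8·25.61 ≈ 20.49.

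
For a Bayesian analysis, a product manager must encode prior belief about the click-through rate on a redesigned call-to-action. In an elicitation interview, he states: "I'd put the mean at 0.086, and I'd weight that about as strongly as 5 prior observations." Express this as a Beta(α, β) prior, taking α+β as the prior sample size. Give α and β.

α = 0.43, β = 4.57

Under the effective-sample-size interpretation, Beta(α, β) has prior mean α/(α+β) and prior sample size α+β.
So α+β = 5 and α/(α+β) = 0.086, giving α = 0.086·5 = 0.43 and β = 5 − 0.43 = 4.57.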